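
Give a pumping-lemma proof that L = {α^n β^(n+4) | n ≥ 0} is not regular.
Assume L is regular with pumping length p. Idea: pumping the α-block breaks the fixed offset of 4.
Choose s = α^p β^(p+4) ∈ L. By the pumping lemma, s = xyz with |xy| ≤ p, |y| > 0, so y = α^k with k ≥ 1. Then xy²z = α^(p+k) β^(p+4). For this to be in L we would need p+4 = (p+k)+4, i.e. k = 0, contradicting k ≥ 1. So xy²z ∉ L.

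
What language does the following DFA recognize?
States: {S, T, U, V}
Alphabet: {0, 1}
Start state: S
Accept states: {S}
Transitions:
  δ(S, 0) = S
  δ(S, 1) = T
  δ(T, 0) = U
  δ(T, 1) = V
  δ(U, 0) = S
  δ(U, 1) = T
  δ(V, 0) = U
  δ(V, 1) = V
Testing a few strings:
  '011' → reject
  '1' → reject
  '101' → reject
  '1101' → reject
State roles: S=value ≡ 0 (mod 4); T=value ≡ 1 (mod 4); U=value ≡ 2 (mod 4); V=value ≡ 3 (mod 4)
All binary strings representing a multiple of 4 (read in base 2; leading zeros allowed and ε counts as 0)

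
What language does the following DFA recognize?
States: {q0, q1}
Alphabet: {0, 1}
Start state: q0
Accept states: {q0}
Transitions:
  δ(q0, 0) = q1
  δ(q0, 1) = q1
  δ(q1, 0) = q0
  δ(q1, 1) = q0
Testing a few strings:
  '010' → reject
  '01' → accept
  '11' → accept
  '100' → reject
State roles: q0=even length so far; q1=odd length so far
All binary strings of even length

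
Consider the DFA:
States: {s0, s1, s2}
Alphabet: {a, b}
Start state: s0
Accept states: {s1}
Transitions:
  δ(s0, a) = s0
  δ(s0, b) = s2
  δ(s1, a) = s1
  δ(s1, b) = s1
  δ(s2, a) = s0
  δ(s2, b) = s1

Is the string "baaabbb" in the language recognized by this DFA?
Processing string "baaabbb":
  s0 --b--> s2
  s2 --a--> s0
  s0 --a--> s0
  s0 --a--> s0
  s0 --b--> s2
  s2 --b--> s1
  s1 --b--> s1
Final state: s1
Accept states: {s1}
Yes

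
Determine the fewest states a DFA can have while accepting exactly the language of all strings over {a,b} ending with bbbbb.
By Myhill–Nerode, count the distinguishable equivalence classes: 6 classes — one per longest suffix of the input that is a prefix of 'bbbbb' (lengths 0 through 5); only the length-5 class is accepting.
6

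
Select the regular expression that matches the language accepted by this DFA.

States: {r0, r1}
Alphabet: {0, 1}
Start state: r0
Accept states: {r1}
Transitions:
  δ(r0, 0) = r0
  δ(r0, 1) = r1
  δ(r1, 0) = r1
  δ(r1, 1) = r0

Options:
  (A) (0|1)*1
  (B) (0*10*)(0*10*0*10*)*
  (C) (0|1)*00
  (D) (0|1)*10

Check each option against the DFA on short strings; one disagreement eliminates an option:
  (A) (0|1)*1: on '10' the DFA goes r0 → r1 → r1 and accepts (r1 ∈ Accept), but the regex does not match it → eliminate
  (B) (0*10*)(0*10*0*10*)*: agrees with the DFA on every string of length ≤ 6
  (C) (0|1)*00: on '1' the DFA goes r0 → r1 and accepts (r1 ∈ Accept), but the regex does not match it → eliminate
  (D) (0|1)*10: on '1' the DFA goes r0 → r1 and accepts (r1 ∈ Accept), but the regex does not match it → eliminate
Only (B) is consistent with the DFA.
(B) (0*10*)(0*10*0*10*)*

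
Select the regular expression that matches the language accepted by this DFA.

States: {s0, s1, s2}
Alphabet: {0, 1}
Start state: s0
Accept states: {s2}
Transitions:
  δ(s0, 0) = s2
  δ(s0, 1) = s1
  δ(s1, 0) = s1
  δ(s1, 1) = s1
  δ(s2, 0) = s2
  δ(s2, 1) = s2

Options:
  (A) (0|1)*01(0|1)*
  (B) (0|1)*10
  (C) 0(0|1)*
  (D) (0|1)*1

Check each option against the DFA on short strings; one disagreement eliminates an option:
  (A) (0|1)*01(0|1)*: on '0' the DFA goes s0 → s2 and accepts (s2 ∈ Accept), but the regex does not match it → eliminate
  (B) (0|1)*10: on '0' the DFA goes s0 → s2 and accepts (s2 ∈ Accept), but the regex does not match it → eliminate
  (C) 0(0|1)*: agrees with the DFA on every string of length ≤ 6
  (D) (0|1)*1: on '0' the DFA goes s0 → s2 and accepts (s2 ∈ Accept), but the regex does not match it → eliminate
Only (C) is consistent with the DFA.
(C) 0(0|1)*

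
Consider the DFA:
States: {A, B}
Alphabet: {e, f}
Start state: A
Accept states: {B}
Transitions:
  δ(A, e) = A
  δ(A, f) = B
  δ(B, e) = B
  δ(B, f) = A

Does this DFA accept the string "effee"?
Processing string "effee":
  A --e--> A
  A --f--> B
  B --f--> A
  A --e--> A
  A --e--> A
Final state: A
Accept states: {B}
No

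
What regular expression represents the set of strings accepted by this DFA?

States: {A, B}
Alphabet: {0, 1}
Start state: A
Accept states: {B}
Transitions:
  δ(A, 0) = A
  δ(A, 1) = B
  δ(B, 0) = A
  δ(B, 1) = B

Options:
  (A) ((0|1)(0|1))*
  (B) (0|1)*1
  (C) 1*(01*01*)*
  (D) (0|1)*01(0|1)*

Check each option against the DFA on short strings; one disagreement eliminates an option:
  (A) ((0|1)(0|1))*: on ε the DFA stays in A and rejects (A ∉ Accept), but the regex matches it → eliminate
  (B) (0|1)*1: agrees with the DFA on every string of length ≤ 6
  (C) 1*(01*01*)*: on ε the DFA stays in A and rejects (A ∉ Accept), but the regex matches it → eliminate
  (D) (0|1)*01(0|1)*: on '1' the DFA goes A → B and accepts (B ∈ Accept), but the regex does not match it → eliminate
Only (B) is consistent with the DFA.
(B) (0|1)*1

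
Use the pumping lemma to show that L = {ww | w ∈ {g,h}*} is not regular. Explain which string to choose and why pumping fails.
Assume L is regular with pumping length p. Idea: pumping the leading g-block breaks the equality of the two halves.
Choose s = g^p h g^p h ∈ L (with w = g^p h). |s| = 2p+2 ≥ p. By the pumping lemma, s = xyz with |xy| ≤ p, |y| > 0, so y = g^k with k ≥ 1, in the first g-block. Then xy²z = g^(p+k) h g^p h, of length 2p+2+k. If k is odd this length is odd, so it cannot be of the form ww. If k is even, each half has length p+1+k/2 ≤ p+k, so the first half lies entirely inside the leading g-block and contains no h, while the second half ends in h; the halves differ. Either way xy²z ∉ L.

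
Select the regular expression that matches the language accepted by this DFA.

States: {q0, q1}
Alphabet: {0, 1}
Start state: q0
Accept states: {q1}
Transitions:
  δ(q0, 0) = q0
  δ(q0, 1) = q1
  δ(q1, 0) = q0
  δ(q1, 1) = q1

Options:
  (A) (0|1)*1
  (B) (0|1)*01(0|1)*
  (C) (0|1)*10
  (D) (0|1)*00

Check each option against the DFA on short strings; one disagreement eliminates an option:
  (A) (0|1)*1: agrees with the DFA on every string of length ≤ 6
  (B) (0|1)*01(0|1)*: on '1' the DFA goes q0 → q1 and accepts (q1 ∈ Accept), but the regex does not match it → eliminate
  (C) (0|1)*10: on '1' the DFA goes q0 → q1 and accepts (q1 ∈ Accept), but the regex does not match it → eliminate
  (D) (0|1)*00: on '1' the DFA goes q0 → q1 and accepts (q1 ∈ Accept), but the regex does not match it → eliminate
Only (A) is consistent with the DFA.
(A) (0|1)*1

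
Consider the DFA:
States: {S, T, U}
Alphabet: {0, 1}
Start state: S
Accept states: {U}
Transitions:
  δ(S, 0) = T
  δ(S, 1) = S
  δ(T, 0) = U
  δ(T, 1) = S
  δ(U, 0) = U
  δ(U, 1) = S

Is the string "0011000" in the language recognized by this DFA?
Processing string "0011000":
  S --0--> T
  T --0--> U
  U --1--> S
  S --1--> S
  S --0--> T
  T --0--> U
  U --0--> U
Final state: U
Accept states: {U}
Yes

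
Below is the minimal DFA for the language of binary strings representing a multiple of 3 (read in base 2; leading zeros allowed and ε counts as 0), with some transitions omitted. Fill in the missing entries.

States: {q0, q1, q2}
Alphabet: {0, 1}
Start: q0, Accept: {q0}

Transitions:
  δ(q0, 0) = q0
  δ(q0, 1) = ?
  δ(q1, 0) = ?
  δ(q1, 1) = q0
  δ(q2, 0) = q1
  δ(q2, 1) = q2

From the language and accept set, identify what each state tracks — q0: value ≡ 0 (mod 3); q1: value ≡ 1 (mod 3); q2: value ≡ 2 (mod 3).
Each missing δ(q, a) is the state matching the new tracked value after reading a.
δ(q0, 1) = q1; δ(q1, 0) = q2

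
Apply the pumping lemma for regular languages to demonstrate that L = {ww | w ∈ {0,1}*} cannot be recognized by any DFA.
Assume L is regular with pumping length p. Idea: pumping the leading 0-block breaks the equality of the two halves.
Choose s = 0^p 1 0^p 1 ∈ L (with w = 0^p 1). |s| = 2p+2 ≥ p. By the pumping lemma, s = xyz with |xy| ≤ p, |y| > 0, so y = 0^k with k ≥ 1, in the first 0-block. Then xy²z = 0^(p+k) 1 0^p 1, of length 2p+2+k. If k is odd this length is odd, so it cannot be of the form ww. If k is even, each half has length p+1+k/2 ≤ p+k, so the first half lies entirely inside the leading 0-block and contains no 1, while the second half ends in 1; the halves differ. Either way xy²z ∉ L.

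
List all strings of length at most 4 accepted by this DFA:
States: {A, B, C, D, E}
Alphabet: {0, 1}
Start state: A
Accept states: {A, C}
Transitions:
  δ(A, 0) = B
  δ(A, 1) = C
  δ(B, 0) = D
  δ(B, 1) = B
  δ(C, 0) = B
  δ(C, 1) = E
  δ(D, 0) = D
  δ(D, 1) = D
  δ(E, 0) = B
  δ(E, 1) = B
ε, 1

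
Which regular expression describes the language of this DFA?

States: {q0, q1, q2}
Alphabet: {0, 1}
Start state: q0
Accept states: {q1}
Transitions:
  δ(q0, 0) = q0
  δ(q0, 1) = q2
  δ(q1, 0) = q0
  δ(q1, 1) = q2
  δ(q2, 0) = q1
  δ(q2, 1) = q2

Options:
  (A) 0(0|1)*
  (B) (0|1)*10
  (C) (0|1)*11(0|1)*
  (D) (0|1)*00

Check each option against the DFA on short strings; one disagreement eliminates an option:
  (A) 0(0|1)*: on '0' the DFA goes q0 → q0 and rejects (q0 ∉ Accept), but the regex matches it → eliminate
  (B) (0|1)*10: agrees with the DFA on every string of length ≤ 6
  (C) (0|1)*11(0|1)*: on '10' the DFA goes q0 → q2 → q1 and accepts (q1 ∈ Accept), but the regex does not match it → eliminate
  (D) (0|1)*00: on '00' the DFA goes q0 → q0 → q0 and rejects (q0 ∉ Accept), but the regex matches it → eliminate
Only (B) is consistent with the DFA.
(B) (0|1)*10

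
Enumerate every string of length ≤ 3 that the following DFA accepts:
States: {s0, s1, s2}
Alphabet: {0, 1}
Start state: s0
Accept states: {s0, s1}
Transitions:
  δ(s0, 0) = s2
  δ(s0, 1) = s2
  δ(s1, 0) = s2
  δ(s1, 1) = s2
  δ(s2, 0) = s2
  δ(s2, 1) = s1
ε, 01, 11, 001, 101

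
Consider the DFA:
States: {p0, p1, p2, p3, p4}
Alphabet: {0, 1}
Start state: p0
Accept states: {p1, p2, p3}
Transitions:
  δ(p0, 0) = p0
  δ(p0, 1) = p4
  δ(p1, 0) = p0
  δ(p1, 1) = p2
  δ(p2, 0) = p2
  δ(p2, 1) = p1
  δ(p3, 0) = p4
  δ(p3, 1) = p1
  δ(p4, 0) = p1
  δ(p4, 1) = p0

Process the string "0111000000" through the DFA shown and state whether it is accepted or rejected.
Processing string "0111000000":
  p0 --0--> p0
  p0 --1--> p4
  p4 --1--> p0
  p0 --1--> p4
  p4 --0--> p1
  p1 --0--> p0
  p0 --0--> p0
  p0 --0--> p0
  p0 --0--> p0
  p0 --0--> p0
Final state: p0
Accept states: {p1, p2, p3}
No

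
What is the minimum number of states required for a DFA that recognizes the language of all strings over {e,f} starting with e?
By Myhill–Nerode, count the distinguishable equivalence classes: three classes — empty / started with e / started with f (dead).
3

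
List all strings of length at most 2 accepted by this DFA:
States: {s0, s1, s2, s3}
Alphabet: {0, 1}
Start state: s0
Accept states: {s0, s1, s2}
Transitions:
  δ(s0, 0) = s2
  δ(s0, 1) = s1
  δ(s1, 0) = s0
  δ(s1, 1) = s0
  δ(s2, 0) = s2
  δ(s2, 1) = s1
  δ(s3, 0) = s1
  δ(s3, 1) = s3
ε, 0, 1, 00, 01, 10, 11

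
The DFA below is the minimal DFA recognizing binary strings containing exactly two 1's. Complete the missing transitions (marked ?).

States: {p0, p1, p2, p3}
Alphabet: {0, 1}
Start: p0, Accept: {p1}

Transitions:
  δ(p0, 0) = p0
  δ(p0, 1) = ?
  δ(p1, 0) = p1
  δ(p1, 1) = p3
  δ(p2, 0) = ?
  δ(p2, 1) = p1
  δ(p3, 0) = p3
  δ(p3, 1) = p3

From the language and accept set, identify what each state tracks — p0: zero 1's; p1: two 1's; p2: one 1; p3: ≥ three 1's (dead).
Each missing δ(q, a) is the state matching the new tracked value after reading a.
δ(p0, 1) = p2; δ(p2, 0) = p2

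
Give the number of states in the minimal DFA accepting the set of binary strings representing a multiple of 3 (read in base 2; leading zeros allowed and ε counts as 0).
By Myhill–Nerode, count the distinguishable equivalence classes: three classes — residue of the binary value mod 3.
3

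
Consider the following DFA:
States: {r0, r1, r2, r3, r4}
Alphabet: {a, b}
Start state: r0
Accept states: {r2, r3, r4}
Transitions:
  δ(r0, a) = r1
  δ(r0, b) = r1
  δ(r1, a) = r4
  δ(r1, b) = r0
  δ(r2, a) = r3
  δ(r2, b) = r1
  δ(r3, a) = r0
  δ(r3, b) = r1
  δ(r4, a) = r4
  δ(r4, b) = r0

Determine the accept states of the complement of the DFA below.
Complement accept states = All states \ Original accept states
= {r0, r1, r2, r3, r4} \ {r2, r3, r4}
{r0, r1}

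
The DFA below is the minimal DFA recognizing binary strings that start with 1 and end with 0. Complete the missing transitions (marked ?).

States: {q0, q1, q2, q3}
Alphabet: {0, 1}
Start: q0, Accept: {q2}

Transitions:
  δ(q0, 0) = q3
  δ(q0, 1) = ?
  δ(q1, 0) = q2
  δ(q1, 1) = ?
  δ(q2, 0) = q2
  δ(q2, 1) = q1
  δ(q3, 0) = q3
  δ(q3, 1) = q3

From the language and accept set, identify what each state tracks — q0: no input read; q1: started with 1, last symbol 1; q2: started with 1, last symbol 0; q3: started with 0 (dead).
Each missing δ(q, a) is the state matching the new tracked value after reading a.
δ(q0, 1) = q1; δ(q1, 1) = q1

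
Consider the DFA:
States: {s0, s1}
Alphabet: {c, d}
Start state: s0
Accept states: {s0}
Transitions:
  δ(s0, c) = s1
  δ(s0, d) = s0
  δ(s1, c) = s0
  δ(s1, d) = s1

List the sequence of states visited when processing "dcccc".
read 'd': s0 → s0
  read 'c': s0 → s1
  read 'c': s1 → s0
  read 'c': s0 → s1
  read 'c': s1 → s0
s0 -> s0 -> s1 -> s0 -> s1 -> s0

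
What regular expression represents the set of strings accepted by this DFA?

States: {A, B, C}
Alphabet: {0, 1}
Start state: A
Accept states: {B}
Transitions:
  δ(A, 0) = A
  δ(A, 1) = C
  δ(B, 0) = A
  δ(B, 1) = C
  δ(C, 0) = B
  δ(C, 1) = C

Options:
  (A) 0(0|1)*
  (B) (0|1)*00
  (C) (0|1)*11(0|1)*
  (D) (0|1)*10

Check each option against the DFA on short strings; one disagreement eliminates an option:
  (A) 0(0|1)*: on '0' the DFA goes A → A and rejects (A ∉ Accept), but the regex matches it → eliminate
  (B) (0|1)*00: on '00' the DFA goes A → A → A and rejects (A ∉ Accept), but the regex matches it → eliminate
  (C) (0|1)*11(0|1)*: on '10' the DFA goes A → C → B and accepts (B ∈ Accept), but the regex does not match it → eliminate
  (D) (0|1)*10: agrees with the DFA on every string of length ≤ 6
Only (D) is consistent with the DFA.
(D) (0|1)*10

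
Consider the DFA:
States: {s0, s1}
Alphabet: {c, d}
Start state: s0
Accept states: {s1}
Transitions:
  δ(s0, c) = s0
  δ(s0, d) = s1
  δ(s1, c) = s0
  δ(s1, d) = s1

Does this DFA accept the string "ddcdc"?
Processing string "ddcdc":
  s0 --d--> s1
  s1 --d--> s1
  s1 --c--> s0
  s0 --d--> s1
  s1 --c--> s0
Final state: s0
Accept states: {s1}
No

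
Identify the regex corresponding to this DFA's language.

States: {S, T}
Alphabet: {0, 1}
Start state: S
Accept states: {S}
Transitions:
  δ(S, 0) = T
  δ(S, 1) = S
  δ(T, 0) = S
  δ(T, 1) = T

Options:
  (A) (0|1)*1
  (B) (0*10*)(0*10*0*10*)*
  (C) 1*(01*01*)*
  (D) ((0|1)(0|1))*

Check each option against the DFA on short strings; one disagreement eliminates an option:
  (A) (0|1)*1: on ε the DFA stays in S and accepts (S ∈ Accept), but the regex does not match it → eliminate
  (B) (0*10*)(0*10*0*10*)*: on ε the DFA stays in S and accepts (S ∈ Accept), but the regex does not match it → eliminate
  (C) 1*(01*01*)*: agrees with the DFA on every string of length ≤ 6
  (D) ((0|1)(0|1))*: on '1' the DFA goes S → S and accepts (S ∈ Accept), but the regex does not match it → eliminate
Only (C) is consistent with the DFA.
(C) 1*(01*01*)*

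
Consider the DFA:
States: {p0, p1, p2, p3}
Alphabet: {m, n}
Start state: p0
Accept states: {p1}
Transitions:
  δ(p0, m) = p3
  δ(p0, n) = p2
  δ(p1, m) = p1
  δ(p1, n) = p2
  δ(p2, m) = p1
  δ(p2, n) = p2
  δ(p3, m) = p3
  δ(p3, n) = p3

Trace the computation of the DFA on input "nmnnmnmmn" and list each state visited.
read 'n': p0 → p2
  read 'm': p2 → p1
  read 'n': p1 → p2
  read 'n': p2 → p2
  read 'm': p2 → p1
  read 'n': p1 → p2
  read 'm': p2 → p1
  read 'm': p1 → p1
  read 'n': p1 → p2
p0 -> p2 -> p1 -> p2 -> p2 -> p1 -> p2 -> p1 -> p1 -> p2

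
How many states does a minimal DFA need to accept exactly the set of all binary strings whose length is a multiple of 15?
By Myhill–Nerode, count the distinguishable equivalence classes: 15 classes — one per residue of the length mod 15; class i is distinguished from class j by any string of length (15 − i) mod 15.
15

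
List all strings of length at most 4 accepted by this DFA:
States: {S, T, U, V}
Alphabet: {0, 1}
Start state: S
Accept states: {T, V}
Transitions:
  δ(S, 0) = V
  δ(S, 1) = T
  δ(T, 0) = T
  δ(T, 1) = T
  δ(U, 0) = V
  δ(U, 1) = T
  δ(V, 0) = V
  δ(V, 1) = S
0, 1, 00, 10, 11, 000, 010, 011, 100, 101, 110, 111, 0000, 0010, 0011, 0100, 0110, 0111, 1000, 1001, 1010, 1011, 1100, 1101, 1110, 1111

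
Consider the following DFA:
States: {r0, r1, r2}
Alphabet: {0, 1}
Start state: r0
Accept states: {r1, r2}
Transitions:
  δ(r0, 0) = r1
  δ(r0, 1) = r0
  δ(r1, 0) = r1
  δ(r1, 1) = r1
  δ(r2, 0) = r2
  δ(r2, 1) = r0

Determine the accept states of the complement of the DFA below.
Complement accept states = All states \ Original accept states
= {r0, r1, r2} \ {r1, r2}
{r0}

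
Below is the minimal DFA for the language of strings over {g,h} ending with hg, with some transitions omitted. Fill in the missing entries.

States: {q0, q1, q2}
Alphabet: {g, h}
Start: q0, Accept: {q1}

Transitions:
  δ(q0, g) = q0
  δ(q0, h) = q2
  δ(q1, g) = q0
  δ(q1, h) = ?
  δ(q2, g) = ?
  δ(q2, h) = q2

From the language and accept set, identify what each state tracks — q0: no suffix match; q1: suffix is hg; q2: one trailing h.
Each missing δ(q, a) is the state matching the new tracked value after reading a.
δ(q1, h) = q2; δ(q2, g) = q1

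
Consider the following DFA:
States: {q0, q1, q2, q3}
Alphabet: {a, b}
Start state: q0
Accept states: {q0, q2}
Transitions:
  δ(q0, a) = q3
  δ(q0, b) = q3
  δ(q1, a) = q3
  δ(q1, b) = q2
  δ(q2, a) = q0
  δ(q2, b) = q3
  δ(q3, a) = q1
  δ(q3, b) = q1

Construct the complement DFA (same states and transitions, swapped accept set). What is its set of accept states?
Complement accept states = All states \ Original accept states
= {q0, q1, q2, q3} \ {q0, q2}
{q1, q3}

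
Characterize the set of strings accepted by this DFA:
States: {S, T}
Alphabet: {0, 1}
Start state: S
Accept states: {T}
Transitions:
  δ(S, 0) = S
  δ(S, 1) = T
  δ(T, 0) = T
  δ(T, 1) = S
Testing a few strings:
  '110' → reject
  '0' → reject
  '101' → reject
  '1' → accept
State roles: S=even number of 1's so far; T=odd number of 1's so far
All binary strings with an odd number of 1's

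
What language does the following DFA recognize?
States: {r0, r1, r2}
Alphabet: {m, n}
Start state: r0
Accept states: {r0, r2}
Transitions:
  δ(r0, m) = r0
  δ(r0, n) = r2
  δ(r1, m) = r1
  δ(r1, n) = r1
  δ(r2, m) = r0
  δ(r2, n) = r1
Testing a few strings:
  'm' → accept
  'mmm' → accept
  'nn' → reject
  'mnm' → accept
State roles: r0=last symbol not n (ok); r1=saw nn (dead); r2=last symbol n (ok)
All strings over {m,n} with no two consecutive n's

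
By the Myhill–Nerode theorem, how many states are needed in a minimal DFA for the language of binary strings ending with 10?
By Myhill–Nerode, count the distinguishable equivalence classes: three classes — suffix matches ε, 1, or 10.
3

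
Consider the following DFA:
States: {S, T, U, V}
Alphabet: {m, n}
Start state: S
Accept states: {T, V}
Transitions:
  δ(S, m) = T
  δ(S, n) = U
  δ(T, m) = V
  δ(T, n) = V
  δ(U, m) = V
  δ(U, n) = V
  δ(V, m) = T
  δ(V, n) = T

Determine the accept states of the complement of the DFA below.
Complement accept states = All states \ Original accept states
= {S, T, U, V} \ {T, V}
{S, U}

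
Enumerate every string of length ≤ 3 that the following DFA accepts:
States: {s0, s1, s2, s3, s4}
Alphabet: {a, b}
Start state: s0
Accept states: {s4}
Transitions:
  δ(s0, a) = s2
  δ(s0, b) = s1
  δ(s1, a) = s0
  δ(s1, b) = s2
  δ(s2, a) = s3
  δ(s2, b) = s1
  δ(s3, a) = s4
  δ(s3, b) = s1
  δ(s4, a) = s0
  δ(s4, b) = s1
aaa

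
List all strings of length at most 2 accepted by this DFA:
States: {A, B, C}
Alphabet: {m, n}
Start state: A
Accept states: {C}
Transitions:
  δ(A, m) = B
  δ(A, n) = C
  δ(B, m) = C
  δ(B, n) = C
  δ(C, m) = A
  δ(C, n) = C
n, mm, mn, nn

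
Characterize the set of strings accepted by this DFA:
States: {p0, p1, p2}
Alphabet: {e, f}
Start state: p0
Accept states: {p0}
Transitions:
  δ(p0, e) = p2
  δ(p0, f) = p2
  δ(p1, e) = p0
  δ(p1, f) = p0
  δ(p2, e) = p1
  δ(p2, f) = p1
Testing a few strings:
  'feff' → reject
  'fe' → reject
  'ff' → reject
  'e' → reject
State roles: p0=length ≡ 0 (mod 3); p1=length ≡ 2 (mod 3); p2=length ≡ 1 (mod 3)
All strings over {e,f} whose length is a multiple of 3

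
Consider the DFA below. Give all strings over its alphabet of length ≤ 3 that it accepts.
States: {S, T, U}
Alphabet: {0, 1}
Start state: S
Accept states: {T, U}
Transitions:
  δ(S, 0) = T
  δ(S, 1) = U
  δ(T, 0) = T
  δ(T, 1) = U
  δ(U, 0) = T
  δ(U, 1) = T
0, 1, 00, 01, 10, 11, 000, 001, 010, 011, 100, 101, 110, 111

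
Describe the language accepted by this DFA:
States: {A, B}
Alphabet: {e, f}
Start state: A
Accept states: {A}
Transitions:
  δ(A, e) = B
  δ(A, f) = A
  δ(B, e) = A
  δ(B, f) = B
Testing a few strings:
  'eef' → accept
  'fee' → accept
  'e' → reject
  'ffe' → reject
State roles: A=even number of e's so far; B=odd number of e's so far
All strings over {e,f} with an even number of e's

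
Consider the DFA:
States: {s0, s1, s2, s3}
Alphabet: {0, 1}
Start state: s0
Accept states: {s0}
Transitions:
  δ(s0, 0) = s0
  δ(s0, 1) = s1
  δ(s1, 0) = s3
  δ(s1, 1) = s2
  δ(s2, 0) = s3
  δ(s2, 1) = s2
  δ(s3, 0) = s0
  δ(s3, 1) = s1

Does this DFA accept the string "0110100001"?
Processing string "0110100001":
  s0 --0--> s0
  s0 --1--> s1
  s1 --1--> s2
  s2 --0--> s3
  s3 --1--> s1
  s1 --0--> s3
  s3 --0--> s0
  s0 --0--> s0
  s0 --0--> s0
  s0 --1--> s1
Final state: s1
Accept states: {s0}
No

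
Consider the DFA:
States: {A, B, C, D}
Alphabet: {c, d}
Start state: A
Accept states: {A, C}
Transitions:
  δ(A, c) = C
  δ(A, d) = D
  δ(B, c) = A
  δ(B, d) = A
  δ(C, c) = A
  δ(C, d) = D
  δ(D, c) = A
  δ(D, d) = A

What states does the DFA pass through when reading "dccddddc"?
read 'd': A → D
  read 'c': D → A
  read 'c': A → C
  read 'd': C → D
  read 'd': D → A
  read 'd': A → D
  read 'd': D → A
  read 'c': A → C
A -> D -> A -> C -> D -> A -> D -> A -> C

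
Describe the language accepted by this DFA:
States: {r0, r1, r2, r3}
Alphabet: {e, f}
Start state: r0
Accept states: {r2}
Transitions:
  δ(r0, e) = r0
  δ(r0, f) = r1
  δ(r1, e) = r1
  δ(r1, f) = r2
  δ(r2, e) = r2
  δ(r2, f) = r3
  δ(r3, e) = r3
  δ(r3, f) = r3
Testing a few strings:
  'e' → reject
  'fe' → reject
  'ff' → accept
  'ee' → reject
State roles: r0=zero f's; r1=one f; r2=two f's; r3=≥ three f's (dead)
All strings over {e,f} containing exactly two f's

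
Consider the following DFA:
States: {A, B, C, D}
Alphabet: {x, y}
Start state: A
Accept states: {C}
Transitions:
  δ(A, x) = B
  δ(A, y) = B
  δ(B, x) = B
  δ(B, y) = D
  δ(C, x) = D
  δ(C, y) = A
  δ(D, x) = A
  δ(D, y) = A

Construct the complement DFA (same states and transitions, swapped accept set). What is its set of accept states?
Complement accept states = All states \ Original accept states
= {A, B, C, D} \ {C}
{A, B, D}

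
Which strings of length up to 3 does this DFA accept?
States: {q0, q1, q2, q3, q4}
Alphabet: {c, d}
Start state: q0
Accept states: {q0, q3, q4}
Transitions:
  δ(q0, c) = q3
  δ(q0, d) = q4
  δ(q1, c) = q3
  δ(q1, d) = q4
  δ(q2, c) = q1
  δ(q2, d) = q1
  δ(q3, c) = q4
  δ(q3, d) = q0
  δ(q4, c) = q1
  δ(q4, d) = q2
ε, c, d, cc, cd, cdc, cdd, dcc, dcd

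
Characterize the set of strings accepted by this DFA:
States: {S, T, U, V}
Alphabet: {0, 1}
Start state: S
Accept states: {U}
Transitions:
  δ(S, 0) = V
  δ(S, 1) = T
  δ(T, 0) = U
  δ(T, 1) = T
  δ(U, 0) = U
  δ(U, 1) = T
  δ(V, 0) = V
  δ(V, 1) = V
Testing a few strings:
  '1' → reject
  '0' → reject
  '0011' → reject
  '00' → reject
State roles: S=no input read; T=started with 1, last symbol 1; U=started with 1, last symbol 0; V=started with 0 (dead)
All binary strings that start with 1 and end with 0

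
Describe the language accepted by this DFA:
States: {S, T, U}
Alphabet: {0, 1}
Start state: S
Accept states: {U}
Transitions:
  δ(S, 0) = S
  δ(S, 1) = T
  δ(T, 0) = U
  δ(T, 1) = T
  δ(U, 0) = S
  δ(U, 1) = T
Testing a few strings:
  '0' → reject
  '111' → reject
  '11' → reject
  '00' → reject
State roles: S=no suffix match; T=one trailing 1; U=suffix is 10
All binary strings ending with 10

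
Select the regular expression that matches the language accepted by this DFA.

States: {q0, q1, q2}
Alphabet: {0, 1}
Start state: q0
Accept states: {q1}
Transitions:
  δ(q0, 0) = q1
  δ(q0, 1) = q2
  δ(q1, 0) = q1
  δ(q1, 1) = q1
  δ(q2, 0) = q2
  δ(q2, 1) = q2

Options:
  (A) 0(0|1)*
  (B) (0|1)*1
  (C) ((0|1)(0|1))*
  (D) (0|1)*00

Check each option against the DFA on short strings; one disagreement eliminates an option:
  (A) 0(0|1)*: agrees with the DFA on every string of length ≤ 6
  (B) (0|1)*1: on '0' the DFA goes q0 → q1 and accepts (q1 ∈ Accept), but the regex does not match it → eliminate
  (C) ((0|1)(0|1))*: on ε the DFA stays in q0 and rejects (q0 ∉ Accept), but the regex matches it → eliminate
  (D) (0|1)*00: on '0' the DFA goes q0 → q1 and accepts (q1 ∈ Accept), but the regex does not match it → eliminate
Only (A) is consistent with the DFA.
(A) 0(0|1)*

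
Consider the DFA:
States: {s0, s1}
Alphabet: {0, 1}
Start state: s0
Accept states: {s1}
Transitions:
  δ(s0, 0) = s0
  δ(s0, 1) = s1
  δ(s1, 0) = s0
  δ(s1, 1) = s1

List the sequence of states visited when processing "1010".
read '1': s0 → s1
  read '0': s1 → s0
  read '1': s0 → s1
  read '0': s1 → s0
s0 -> s1 -> s0 -> s1 -> s0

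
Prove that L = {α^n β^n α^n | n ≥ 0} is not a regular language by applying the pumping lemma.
Assume L is regular with pumping length p. Idea: pumping the first α-block unbalances it against the other two.
Choose s = α^p β^p α^p ∈ L (|s| = 3p ≥ p). By the pumping lemma, s = xyz with |xy| ≤ p, |y| > 0, so y = α^k with k ≥ 1, inside the first α-block. Then xy²z = α^(p+k) β^p α^p. The first block has length p+k ≠ p, so the three block lengths are no longer equal and xy²z ∉ L.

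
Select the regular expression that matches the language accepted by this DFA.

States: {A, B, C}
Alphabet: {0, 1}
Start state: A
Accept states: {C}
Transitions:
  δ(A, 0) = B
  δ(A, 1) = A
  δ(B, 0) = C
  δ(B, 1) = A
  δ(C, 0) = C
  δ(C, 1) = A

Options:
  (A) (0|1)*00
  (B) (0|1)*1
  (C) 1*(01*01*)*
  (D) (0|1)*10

Check each option against the DFA on short strings; one disagreement eliminates an option:
  (A) (0|1)*00: agrees with the DFA on every string of length ≤ 6
  (B) (0|1)*1: on '1' the DFA goes A → A and rejects (A ∉ Accept), but the regex matches it → eliminate
  (C) 1*(01*01*)*: on ε the DFA stays in A and rejects (A ∉ Accept), but the regex matches it → eliminate
  (D) (0|1)*10: on '00' the DFA goes A → B → C and accepts (C ∈ Accept), but the regex does not match it → eliminate
Only (A) is consistent with the DFA.
(A) (0|1)*00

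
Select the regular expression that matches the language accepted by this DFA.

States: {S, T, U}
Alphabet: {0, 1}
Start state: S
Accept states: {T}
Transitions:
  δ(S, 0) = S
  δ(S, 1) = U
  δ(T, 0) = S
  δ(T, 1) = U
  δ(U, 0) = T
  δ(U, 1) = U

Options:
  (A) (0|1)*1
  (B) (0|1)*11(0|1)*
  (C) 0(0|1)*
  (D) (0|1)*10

Check each option against the DFA on short strings; one disagreement eliminates an option:
  (A) (0|1)*1: on '1' the DFA goes S → U and rejects (U ∉ Accept), but the regex matches it → eliminate
  (B) (0|1)*11(0|1)*: on '10' the DFA goes S → U → T and accepts (T ∈ Accept), but the regex does not match it → eliminate
  (C) 0(0|1)*: on '0' the DFA goes S → S and rejects (S ∉ Accept), but the regex matches it → eliminate
  (D) (0|1)*10: agrees with the DFA on every string of length ≤ 6
Only (D) is consistent with the DFA.
(D) (0|1)*10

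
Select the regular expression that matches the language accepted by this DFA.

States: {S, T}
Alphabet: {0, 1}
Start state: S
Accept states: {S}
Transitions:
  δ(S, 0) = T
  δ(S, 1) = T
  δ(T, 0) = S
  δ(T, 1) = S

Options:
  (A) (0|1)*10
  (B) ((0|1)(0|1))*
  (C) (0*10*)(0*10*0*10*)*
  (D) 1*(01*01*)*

Check each option against the DFA on short strings; one disagreement eliminates an option:
  (A) (0|1)*10: on ε the DFA stays in S and accepts (S ∈ Accept), but the regex does not match it → eliminate
  (B) ((0|1)(0|1))*: agrees with the DFA on every string of length ≤ 6
  (C) (0*10*)(0*10*0*10*)*: on ε the DFA stays in S and accepts (S ∈ Accept), but the regex does not match it → eliminate
  (D) 1*(01*01*)*: on '1' the DFA goes S → T and rejects (T ∉ Accept), but the regex matches it → eliminate
Only (B) is consistent with the DFA.
(B) ((0|1)(0|1))*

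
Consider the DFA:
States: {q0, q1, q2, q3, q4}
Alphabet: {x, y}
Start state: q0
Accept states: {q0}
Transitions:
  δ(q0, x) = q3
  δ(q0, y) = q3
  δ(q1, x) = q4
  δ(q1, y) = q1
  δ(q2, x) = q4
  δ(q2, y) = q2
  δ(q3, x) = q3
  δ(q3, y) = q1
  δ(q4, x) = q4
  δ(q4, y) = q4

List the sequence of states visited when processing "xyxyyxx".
read 'x': q0 → q3
  read 'y': q3 → q1
  read 'x': q1 → q4
  read 'y': q4 → q4
  read 'y': q4 → q4
  read 'x': q4 → q4
  read 'x': q4 → q4
q0 -> q3 -> q1 -> q4 -> q4 -> q4 -> q4 -> q4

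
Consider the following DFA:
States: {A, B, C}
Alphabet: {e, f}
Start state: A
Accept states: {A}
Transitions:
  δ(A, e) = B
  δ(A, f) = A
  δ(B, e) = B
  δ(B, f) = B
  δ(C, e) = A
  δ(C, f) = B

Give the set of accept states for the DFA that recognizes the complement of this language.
Complement accept states = All states \ Original accept states
= {A, B, C} \ {A}
{B, C}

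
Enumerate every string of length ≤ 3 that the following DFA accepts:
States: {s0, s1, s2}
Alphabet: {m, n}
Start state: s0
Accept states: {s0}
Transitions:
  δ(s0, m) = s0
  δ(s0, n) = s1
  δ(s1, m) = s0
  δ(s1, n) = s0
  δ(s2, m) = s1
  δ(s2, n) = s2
ε, m, mm, nm, nn, mmm, mnm, mnn, nmm, nnm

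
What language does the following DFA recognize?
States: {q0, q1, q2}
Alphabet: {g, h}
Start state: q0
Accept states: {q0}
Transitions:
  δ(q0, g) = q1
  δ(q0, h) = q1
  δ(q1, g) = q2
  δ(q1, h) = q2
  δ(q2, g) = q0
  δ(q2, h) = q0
Testing a few strings:
  'ghh' → accept
  'g' → reject
  'gg' → reject
  'ggh' → accept
State roles: q0=length ≡ 0 (mod 3); q1=length ≡ 1 (mod 3); q2=length ≡ 2 (mod 3)
All strings over {g,h} whose length is a multiple of 3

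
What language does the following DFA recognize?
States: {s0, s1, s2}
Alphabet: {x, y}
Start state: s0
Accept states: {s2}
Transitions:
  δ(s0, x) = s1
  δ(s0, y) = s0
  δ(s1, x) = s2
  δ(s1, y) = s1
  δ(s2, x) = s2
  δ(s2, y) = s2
Testing a few strings:
  'yyx' → reject
  'yyyy' → reject
  'yy' → reject
  'xyxy' → accept
State roles: s0=zero x's seen; s1=one x seen; s2=≥ two x's seen
All strings over {x,y} containing at least two x's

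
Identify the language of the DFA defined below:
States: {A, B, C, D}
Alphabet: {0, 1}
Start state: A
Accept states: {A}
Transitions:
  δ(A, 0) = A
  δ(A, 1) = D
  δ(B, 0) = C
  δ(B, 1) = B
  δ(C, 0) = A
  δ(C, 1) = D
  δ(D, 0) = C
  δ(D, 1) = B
Testing a few strings:
  '0' → accept
  '1' → reject
  '01' → reject
  '10' → reject
State roles: A=value ≡ 0 (mod 4); B=value ≡ 3 (mod 4); C=value ≡ 2 (mod 4); D=value ≡ 1 (mod 4)
All binary strings representing a multiple of 4 (read in base 2; leading zeros allowed and ε counts as 0)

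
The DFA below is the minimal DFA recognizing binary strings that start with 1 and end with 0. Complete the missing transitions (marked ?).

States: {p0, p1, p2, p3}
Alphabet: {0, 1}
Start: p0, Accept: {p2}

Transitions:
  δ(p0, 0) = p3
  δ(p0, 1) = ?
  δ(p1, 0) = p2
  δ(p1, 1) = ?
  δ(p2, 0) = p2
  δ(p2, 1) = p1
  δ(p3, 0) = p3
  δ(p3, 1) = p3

From the language and accept set, identify what each state tracks — p0: no input read; p1: started with 1, last symbol 1; p2: started with 1, last symbol 0; p3: started with 0 (dead).
Each missing δ(q, a) is the state matching the new tracked value after reading a.
δ(p0, 1) = p1; δ(p1, 1) = p1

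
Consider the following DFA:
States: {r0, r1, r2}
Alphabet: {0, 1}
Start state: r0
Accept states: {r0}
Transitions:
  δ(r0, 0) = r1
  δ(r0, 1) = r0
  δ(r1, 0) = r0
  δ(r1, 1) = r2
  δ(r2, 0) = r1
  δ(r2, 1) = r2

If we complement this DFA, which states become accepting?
Complement accept states = All states \ Original accept states
= {r0, r1, r2} \ {r0}
{r1, r2}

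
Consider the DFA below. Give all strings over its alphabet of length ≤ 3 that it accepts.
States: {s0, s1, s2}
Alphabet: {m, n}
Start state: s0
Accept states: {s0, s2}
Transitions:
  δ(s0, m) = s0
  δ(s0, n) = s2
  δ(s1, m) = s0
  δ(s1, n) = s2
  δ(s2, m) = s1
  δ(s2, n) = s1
ε, m, n, mm, mn, mmm, mmn, nmm, nmn, nnm, nnn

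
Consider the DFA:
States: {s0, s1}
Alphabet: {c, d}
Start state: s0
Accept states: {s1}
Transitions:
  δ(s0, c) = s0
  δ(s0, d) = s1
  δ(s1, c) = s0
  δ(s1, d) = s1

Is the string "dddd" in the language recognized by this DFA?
Processing string "dddd":
  s0 --d--> s1
  s1 --d--> s1
  s1 --d--> s1
  s1 --d--> s1
Final state: s1
Accept states: {s1}
Yes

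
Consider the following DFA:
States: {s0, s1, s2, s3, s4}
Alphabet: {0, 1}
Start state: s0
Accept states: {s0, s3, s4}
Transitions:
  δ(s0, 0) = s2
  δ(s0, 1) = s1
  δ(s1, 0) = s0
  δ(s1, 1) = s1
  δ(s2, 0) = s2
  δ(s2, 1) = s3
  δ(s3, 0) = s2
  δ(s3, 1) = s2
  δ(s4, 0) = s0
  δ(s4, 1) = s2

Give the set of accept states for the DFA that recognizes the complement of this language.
Complement accept states = All states \ Original accept states
= {s0, s1, s2, s3, s4} \ {s0, s3, s4}
{s1, s2}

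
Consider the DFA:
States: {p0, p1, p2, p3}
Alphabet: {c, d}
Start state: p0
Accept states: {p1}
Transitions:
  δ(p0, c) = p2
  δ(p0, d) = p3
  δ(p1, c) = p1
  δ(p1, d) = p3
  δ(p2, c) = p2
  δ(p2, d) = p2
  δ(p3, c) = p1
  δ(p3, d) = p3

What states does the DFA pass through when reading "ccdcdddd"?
read 'c': p0 → p2
  read 'c': p2 → p2
  read 'd': p2 → p2
  read 'c': p2 → p2
  read 'd': p2 → p2
  read 'd': p2 → p2
  read 'd': p2 → p2
  read 'd': p2 → p2
p0 -> p2 -> p2 -> p2 -> p2 -> p2 -> p2 -> p2 -> p2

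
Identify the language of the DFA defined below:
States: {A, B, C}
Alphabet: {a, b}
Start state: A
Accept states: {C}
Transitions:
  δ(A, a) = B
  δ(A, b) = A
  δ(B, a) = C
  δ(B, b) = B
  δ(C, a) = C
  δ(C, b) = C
Testing a few strings:
  'aaab' → accept
  'ab' → reject
  'aaa' → accept
  'b' → reject
State roles: A=zero a's seen; B=one a seen; C=≥ two a's seen
All strings over {a,b} containing at least two a's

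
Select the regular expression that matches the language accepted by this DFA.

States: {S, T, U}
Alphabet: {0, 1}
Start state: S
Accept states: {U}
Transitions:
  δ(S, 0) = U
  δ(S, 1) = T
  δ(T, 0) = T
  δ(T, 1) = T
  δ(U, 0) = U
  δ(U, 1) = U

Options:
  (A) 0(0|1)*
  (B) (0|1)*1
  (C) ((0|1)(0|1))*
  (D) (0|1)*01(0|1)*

Check each option against the DFA on short strings; one disagreement eliminates an option:
  (A) 0(0|1)*: agrees with the DFA on every string of length ≤ 6
  (B) (0|1)*1: on '0' the DFA goes S → U and accepts (U ∈ Accept), but the regex does not match it → eliminate
  (C) ((0|1)(0|1))*: on ε the DFA stays in S and rejects (S ∉ Accept), but the regex matches it → eliminate
  (D) (0|1)*01(0|1)*: on '0' the DFA goes S → U and accepts (U ∈ Accept), but the regex does not match it → eliminate
Only (A) is consistent with the DFA.
(A) 0(0|1)*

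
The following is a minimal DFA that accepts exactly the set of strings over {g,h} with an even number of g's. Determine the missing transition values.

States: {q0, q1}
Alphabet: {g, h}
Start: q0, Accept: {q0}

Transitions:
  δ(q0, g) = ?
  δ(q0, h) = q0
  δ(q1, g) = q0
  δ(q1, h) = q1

From the language and accept set, identify what each state tracks — q0: even number of g's so far; q1: odd number of g's so far.
Each missing δ(q, a) is the state matching the new tracked value after reading a.
δ(q0, g) = q1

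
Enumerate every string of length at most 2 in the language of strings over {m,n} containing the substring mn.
mn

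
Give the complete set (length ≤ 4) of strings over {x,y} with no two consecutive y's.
ε, x, y, xx, xy, yx, xxx, xxy, xyx, yxx, yxy, xxxx, xxxy, xxyx, xyxx, xyxy, yxxx, yxxy, yxyx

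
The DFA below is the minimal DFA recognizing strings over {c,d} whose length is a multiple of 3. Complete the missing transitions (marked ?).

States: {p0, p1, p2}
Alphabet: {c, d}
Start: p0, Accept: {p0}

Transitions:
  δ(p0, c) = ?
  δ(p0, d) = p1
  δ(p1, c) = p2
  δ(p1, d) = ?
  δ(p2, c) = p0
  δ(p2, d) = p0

From the language and accept set, identify what each state tracks — p0: length ≡ 0 (mod 3); p1: length ≡ 1 (mod 3); p2: length ≡ 2 (mod 3).
Each missing δ(q, a) is the state matching the new tracked value after reading a.
δ(p0, c) = p1; δ(p1, d) = p2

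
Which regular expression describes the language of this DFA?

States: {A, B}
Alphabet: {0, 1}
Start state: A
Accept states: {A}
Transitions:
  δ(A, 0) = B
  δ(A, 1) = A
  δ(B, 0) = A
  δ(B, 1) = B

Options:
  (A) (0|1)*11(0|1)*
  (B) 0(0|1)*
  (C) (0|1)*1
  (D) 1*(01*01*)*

Check each option against the DFA on short strings; one disagreement eliminates an option:
  (A) (0|1)*11(0|1)*: on ε the DFA stays in A and accepts (A ∈ Accept), but the regex does not match it → eliminate
  (B) 0(0|1)*: on ε the DFA stays in A and accepts (A ∈ Accept), but the regex does not match it → eliminate
  (C) (0|1)*1: on ε the DFA stays in A and accepts (A ∈ Accept), but the regex does not match it → eliminate
  (D) 1*(01*01*)*: agrees with the DFA on every string of length ≤ 6
Only (D) is consistent with the DFA.
(D) 1*(01*01*)*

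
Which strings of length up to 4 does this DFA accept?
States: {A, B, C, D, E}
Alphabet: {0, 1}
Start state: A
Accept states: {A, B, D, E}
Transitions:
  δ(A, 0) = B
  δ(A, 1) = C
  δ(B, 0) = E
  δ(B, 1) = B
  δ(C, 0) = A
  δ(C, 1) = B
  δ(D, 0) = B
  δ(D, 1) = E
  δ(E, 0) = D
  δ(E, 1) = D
ε, 0, 00, 01, 10, 11, 000, 001, 010, 011, 100, 110, 111, 0000, 0001, 0010, 0011, 0100, 0101, 0110, 0111, 1000, 1001, 1010, 1011, 1100, 1101, 1110, 1111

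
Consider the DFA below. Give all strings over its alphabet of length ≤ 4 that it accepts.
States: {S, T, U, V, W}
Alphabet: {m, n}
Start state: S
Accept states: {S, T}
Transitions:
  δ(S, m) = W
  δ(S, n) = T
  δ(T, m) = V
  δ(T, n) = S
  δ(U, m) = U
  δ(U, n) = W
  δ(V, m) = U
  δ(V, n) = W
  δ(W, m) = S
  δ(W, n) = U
ε, n, mm, nn, mmn, nnn, mmmm, mmnn, mnnm, nmnm, nnmm, nnnn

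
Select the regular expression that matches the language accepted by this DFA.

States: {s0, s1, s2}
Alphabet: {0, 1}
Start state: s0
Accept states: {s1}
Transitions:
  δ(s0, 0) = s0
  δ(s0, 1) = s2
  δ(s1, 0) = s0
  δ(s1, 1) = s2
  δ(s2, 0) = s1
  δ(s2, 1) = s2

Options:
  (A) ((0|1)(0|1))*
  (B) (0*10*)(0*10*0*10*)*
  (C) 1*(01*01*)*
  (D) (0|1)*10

Check each option against the DFA on short strings; one disagreement eliminates an option:
  (A) ((0|1)(0|1))*: on ε the DFA stays in s0 and rejects (s0 ∉ Accept), but the regex matches it → eliminate
  (B) (0*10*)(0*10*0*10*)*: on '1' the DFA goes s0 → s2 and rejects (s2 ∉ Accept), but the regex matches it → eliminate
  (C) 1*(01*01*)*: on ε the DFA stays in s0 and rejects (s0 ∉ Accept), but the regex matches it → eliminate
  (D) (0|1)*10: agrees with the DFA on every string of length ≤ 6
Only (D) is consistent with the DFA.
(D) (0|1)*10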